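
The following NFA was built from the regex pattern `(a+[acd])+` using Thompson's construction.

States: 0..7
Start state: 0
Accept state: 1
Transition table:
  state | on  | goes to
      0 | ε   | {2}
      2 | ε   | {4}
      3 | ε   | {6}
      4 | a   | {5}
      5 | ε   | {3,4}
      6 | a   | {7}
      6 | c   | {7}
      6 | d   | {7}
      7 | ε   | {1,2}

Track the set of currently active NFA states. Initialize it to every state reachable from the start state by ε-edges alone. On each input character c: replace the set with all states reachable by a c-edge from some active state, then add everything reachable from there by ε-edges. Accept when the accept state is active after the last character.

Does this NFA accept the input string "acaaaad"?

S₀ = ε-closure({0}) = {0,2,4}
'a' @ 1: {3,4,5,6}
'c' @ 2: {1,2,4,7}  ✓accept
'a' @ 3: {3,4,5,6}
'a' @ 4: {1,2,3,4,5,6,7}  ✓accept
'a' @ 5: {1,2,3,4,5,6,7}  ✓accept
'a' @ 6: {1,2,3,4,5,6,7}  ✓accept
'd' @ 7: {1,2,4,7}  ✓accept
after full input: {1,2,4,7}  (accept=1 in)

Answer: ACCEPT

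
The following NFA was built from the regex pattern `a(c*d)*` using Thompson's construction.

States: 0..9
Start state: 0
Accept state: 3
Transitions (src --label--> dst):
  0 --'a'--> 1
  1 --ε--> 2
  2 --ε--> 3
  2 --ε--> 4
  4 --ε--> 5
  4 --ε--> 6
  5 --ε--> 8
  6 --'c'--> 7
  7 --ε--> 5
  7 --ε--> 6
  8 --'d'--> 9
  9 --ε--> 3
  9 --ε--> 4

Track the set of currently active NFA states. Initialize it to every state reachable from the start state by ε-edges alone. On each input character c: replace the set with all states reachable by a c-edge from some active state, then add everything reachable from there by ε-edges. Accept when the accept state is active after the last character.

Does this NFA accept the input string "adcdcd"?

S₀ = ε-closure({0}) = {0}
'a' @ 1: {1,2,3,4,5,6,8}  [accepting]
'd' @ 2: {3,4,5,6,8,9}  [accepting]
'c' @ 3: {5,6,7,8}
'd' @ 4: {3,4,5,6,8,9}  [accepting]
'c' @ 5: {5,6,7,8}
'd' @ 6: {3,4,5,6,8,9}  [accepting]
after full input: {3,4,5,6,8,9}  (accept=3 in)

Answer: ACCEPT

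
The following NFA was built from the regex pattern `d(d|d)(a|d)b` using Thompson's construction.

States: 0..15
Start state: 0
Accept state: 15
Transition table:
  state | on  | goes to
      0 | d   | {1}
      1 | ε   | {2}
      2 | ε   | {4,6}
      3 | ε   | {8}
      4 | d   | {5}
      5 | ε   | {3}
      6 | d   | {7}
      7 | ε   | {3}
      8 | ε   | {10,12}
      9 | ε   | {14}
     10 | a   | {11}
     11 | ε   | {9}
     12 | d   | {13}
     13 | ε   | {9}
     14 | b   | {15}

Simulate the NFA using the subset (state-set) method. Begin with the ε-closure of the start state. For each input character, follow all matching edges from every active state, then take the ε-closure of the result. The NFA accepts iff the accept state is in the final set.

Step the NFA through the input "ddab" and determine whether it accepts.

S₀ = ε-closure({0}) = {0}
'd' @ 1: {1,2,4,6}
'd' @ 2: {3,5,7,8,10,12}
'a' @ 3: {9,11,14}
'b' @ 4: {15}  (accept∈set)
end set {15} — state 15 in

Answer: ACCEPT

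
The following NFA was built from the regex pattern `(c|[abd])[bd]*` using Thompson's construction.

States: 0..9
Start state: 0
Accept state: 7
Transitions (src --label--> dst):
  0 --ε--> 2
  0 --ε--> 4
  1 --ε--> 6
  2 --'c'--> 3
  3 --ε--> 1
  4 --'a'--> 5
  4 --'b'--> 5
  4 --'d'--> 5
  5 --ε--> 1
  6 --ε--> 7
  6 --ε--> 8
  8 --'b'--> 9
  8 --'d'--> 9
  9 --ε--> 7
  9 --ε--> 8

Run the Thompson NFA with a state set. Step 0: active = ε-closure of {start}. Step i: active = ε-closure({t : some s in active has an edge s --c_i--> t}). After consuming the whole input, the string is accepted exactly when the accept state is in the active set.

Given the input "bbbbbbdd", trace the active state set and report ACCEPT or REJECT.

Answer: ACCEPT

Steps:
S₀ = ε-closure({0}) = {0,2,4}
'b' @ 1: {1,5,6,7,8}  ✓accept
'b' @ 2: {7,8,9}  ✓accept
'b' @ 3: {7,8,9}  ✓accept
'b' @ 4: {7,8,9}  ✓accept
'b' @ 5: {7,8,9}  ✓accept
'b' @ 6: {7,8,9}  ✓accept
'd' @ 7: {7,8,9}  ✓accept
'd' @ 8: {7,8,9}  ✓accept
final: {7,8,9}; accept 7 in set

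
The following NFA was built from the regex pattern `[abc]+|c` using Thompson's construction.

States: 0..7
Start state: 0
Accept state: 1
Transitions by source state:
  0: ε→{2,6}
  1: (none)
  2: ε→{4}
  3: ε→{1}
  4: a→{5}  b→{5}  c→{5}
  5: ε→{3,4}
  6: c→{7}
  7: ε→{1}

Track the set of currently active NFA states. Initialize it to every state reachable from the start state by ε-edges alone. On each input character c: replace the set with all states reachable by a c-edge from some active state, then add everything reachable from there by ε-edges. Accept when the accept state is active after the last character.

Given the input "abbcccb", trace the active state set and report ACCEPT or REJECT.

Answer: ACCEPT

Trace:
S₀ = ε-closure({0}) = {0,2,4,6}
'a' @ 1: {1,3,4,5}  [accepting]
'b' @ 2: {1,3,4,5}  [accepting]
'b' @ 3: {1,3,4,5}  [accepting]
'c' @ 4: {1,3,4,5}  [accepting]
'c' @ 5: {1,3,4,5}  [accepting]
'c' @ 6: {1,3,4,5}  [accepting]
'b' @ 7: {1,3,4,5}  [accepting]
after full input: {1,3,4,5}  (accept=1 in)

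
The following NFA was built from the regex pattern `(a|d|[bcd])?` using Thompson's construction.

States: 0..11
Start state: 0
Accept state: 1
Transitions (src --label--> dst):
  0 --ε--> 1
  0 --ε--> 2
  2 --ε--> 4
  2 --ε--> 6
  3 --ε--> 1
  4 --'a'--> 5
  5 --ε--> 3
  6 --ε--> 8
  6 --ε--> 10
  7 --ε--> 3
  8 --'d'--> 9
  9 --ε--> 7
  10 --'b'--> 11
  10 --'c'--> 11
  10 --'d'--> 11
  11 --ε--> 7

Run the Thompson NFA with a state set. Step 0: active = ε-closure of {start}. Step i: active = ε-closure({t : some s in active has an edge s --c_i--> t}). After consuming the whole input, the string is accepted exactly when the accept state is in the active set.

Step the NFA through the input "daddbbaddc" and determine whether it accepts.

S₀ = ε-closure({0}) = {0,1,2,4,6,8,10}
'd' @ 1: {1,3,7,9,11}  (accept∈set)
'a' @ 2: {}  — no active states
rest 'ddbbaddc' ignored (set empty)
final: {}; accept 1 not in set

Answer: REJECT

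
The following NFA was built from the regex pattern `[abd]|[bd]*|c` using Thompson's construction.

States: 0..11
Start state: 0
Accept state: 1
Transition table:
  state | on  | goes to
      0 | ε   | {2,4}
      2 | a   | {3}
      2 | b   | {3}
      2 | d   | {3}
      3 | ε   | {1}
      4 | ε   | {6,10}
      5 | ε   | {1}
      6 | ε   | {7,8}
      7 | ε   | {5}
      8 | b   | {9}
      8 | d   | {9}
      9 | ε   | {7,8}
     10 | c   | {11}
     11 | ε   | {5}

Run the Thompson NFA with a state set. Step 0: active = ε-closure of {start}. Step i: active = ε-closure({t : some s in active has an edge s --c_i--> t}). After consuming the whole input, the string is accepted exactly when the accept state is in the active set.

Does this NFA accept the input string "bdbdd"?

Answer: ACCEPT

Trace:
initial (ε-close {0}): {0,1,2,4,5,6,7,8,10}
'b' @ 1: {1,3,5,7,8,9}  [accepting]
'd' @ 2: {1,5,7,8,9}  [accepting]
'b' @ 3: {1,5,7,8,9}  [accepting]
'd' @ 4: {1,5,7,8,9}  [accepting]
'd' @ 5: {1,5,7,8,9}  [accepting]
final: {1,5,7,8,9}; accept 1 in set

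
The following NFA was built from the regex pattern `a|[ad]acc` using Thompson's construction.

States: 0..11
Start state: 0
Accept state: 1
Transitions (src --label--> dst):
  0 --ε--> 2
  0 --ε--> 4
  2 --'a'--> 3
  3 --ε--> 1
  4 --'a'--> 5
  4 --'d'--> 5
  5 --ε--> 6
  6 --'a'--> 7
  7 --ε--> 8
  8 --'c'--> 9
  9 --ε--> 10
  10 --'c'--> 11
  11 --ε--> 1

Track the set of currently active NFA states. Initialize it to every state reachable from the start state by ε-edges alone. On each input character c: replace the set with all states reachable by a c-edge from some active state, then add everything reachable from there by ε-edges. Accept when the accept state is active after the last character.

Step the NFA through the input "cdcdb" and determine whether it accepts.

initial (ε-close {0}): {0,2,4}
'c' @ 1: {}  — state set empty
rest 'dcdb' ignored (set empty)
final: {}; accept 1 not in set

Answer: REJECT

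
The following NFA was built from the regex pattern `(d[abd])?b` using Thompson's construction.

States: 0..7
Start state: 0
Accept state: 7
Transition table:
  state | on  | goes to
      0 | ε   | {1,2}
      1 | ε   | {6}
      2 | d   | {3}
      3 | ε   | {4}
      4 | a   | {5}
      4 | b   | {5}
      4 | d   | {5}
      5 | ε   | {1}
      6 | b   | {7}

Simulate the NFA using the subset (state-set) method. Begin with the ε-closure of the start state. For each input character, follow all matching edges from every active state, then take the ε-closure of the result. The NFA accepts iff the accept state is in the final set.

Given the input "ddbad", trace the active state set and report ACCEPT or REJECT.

S₀ = ε-closure({0}) = {0,1,2,6}
'd' @ 1: {3,4}
'd' @ 2: {1,5,6}
'b' @ 3: {7}  ✓accept
'a' @ 4: {}  — no active states
rest 'd' ignored (set empty)
final: {}; accept 7 not in set

Answer: REJECT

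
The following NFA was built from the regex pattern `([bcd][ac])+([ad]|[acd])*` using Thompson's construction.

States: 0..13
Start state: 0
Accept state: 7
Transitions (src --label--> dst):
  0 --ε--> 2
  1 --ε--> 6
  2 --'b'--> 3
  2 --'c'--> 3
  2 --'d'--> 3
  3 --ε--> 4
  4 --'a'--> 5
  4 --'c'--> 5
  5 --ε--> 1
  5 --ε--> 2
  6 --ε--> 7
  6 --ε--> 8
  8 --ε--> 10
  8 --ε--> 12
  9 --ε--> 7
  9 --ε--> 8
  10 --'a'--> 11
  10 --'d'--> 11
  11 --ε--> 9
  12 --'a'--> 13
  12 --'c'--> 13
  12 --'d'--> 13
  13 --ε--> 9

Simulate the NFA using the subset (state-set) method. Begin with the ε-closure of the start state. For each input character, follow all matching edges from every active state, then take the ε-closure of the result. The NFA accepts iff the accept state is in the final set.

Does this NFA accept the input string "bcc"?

S₀ = ε-closure({0}) = {0,2}
'b' @ 1: {3,4}
'c' @ 2: {1,2,5,6,7,8,10,12}  [accepting]
'c' @ 3: {3,4,7,8,9,10,12,13}  [accepting]
final: {3,4,7,8,9,10,12,13}; accept 7 in set

Answer: ACCEPT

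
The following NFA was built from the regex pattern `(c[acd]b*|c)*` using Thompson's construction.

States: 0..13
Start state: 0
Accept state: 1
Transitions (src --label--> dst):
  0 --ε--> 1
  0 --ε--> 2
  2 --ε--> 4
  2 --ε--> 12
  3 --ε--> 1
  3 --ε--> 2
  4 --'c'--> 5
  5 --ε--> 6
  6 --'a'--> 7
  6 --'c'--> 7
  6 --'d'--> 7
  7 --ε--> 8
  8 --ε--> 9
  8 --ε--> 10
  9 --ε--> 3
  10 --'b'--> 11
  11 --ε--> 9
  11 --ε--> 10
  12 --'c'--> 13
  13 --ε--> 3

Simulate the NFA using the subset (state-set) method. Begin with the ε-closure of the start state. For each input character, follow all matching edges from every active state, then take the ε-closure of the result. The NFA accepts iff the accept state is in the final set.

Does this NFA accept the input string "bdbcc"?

Answer: REJECT

Derivation:
S₀ = ε-closure({0}) = {0,1,2,4,12}
'b' @ 1: {}  — state set empty
rest 'dbcc' ignored (set empty)
end set {} — state 1 not in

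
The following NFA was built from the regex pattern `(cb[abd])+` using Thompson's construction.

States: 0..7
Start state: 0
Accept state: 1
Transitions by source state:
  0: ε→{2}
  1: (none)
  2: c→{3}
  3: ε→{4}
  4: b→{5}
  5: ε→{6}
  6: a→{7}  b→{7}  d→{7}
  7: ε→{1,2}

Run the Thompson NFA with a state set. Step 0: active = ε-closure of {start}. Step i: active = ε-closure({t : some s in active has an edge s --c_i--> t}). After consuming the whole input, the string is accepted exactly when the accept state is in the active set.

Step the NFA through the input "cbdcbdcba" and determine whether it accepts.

Answer: ACCEPT

Steps:
start: ε-closure({0}) = {0,2}
'c' @ 1: {3,4}
'b' @ 2: {5,6}
'd' @ 3: {1,2,7}  ✓accept
'c' @ 4: {3,4}
'b' @ 5: {5,6}
'd' @ 6: {1,2,7}  ✓accept
'c' @ 7: {3,4}
'b' @ 8: {5,6}
'a' @ 9: {1,2,7}  ✓accept
end set {1,2,7} — state 1 in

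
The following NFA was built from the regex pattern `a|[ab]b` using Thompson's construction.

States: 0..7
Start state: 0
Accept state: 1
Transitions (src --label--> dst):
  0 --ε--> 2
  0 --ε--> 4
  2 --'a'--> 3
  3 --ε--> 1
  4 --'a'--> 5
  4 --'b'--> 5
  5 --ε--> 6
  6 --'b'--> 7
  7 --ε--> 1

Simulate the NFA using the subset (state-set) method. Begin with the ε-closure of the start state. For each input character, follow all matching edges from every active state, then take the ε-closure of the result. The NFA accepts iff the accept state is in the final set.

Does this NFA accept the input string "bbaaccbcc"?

Answer: REJECT

Steps:
start: ε-closure({0}) = {0,2,4}
'b' @ 1: {5,6}
'b' @ 2: {1,7}  (accept∈set)
'a' @ 3: {}  — dead — no transitions
rest 'accbcc' ignored (set empty)
final: {}; accept 1 not in set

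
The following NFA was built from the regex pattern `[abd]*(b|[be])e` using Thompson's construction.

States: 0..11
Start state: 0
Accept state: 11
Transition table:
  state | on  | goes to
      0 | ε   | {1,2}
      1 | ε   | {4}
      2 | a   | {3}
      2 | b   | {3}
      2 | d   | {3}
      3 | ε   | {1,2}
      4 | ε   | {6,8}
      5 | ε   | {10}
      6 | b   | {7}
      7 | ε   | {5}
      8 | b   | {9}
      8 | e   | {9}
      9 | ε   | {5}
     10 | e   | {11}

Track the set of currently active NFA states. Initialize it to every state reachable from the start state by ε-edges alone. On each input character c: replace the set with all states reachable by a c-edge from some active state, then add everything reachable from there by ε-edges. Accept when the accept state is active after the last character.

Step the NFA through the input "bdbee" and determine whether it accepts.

Answer: ACCEPT

Trace:
start: ε-closure({0}) = {0,1,2,4,6,8}
'b' @ 1: {1,2,3,4,5,6,7,8,9,10}
'd' @ 2: {1,2,3,4,6,8}
'b' @ 3: {1,2,3,4,5,6,7,8,9,10}
'e' @ 4: {5,9,10,11}  ✓accept
'e' @ 5: {11}  ✓accept
final: {11}; accept 11 in set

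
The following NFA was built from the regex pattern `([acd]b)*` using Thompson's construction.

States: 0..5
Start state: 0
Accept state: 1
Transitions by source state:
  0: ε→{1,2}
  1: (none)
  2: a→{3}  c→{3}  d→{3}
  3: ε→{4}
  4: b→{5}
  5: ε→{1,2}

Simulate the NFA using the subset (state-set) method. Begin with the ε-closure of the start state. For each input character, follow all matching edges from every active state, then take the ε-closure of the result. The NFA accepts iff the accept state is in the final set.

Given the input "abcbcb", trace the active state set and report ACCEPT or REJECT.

start: ε-closure({0}) = {0,1,2}
'a' @ 1: {3,4}
'b' @ 2: {1,2,5}  ✓accept
'c' @ 3: {3,4}
'b' @ 4: {1,2,5}  ✓accept
'c' @ 5: {3,4}
'b' @ 6: {1,2,5}  ✓accept
end set {1,2,5} — state 1 in

Answer: ACCEPT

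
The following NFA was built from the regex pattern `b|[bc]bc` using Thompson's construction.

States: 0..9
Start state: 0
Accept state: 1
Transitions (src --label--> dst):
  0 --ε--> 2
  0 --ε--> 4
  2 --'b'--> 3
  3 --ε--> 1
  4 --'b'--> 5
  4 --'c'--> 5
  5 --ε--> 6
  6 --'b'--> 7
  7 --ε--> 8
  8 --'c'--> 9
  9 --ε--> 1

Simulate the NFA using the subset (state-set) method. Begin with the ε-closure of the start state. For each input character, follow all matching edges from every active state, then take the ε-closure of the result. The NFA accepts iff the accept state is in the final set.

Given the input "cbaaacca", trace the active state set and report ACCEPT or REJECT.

Answer: REJECT

Steps:
initial (ε-close {0}): {0,2,4}
'c' @ 1: {5,6}
'b' @ 2: {7,8}
'a' @ 3: {}  — state set empty
rest 'aacca' ignored (set empty)
end set {} — state 1 not in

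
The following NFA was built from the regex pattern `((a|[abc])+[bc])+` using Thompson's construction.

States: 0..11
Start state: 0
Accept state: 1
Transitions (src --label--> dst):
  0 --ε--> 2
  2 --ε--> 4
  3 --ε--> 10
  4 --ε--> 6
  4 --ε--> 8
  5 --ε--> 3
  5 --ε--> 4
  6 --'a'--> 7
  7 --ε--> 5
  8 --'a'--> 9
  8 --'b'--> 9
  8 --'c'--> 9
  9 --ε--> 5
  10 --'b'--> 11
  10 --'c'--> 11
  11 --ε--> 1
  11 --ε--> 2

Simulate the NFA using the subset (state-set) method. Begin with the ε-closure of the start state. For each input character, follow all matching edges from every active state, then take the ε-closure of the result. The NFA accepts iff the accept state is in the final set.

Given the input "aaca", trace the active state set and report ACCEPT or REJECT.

Answer: REJECT

Trace:
start: ε-closure({0}) = {0,2,4,6,8}
'a' @ 1: {3,4,5,6,7,8,9,10}
'a' @ 2: {3,4,5,6,7,8,9,10}
'c' @ 3: {1,2,3,4,5,6,8,9,10,11}  (accept∈set)
'a' @ 4: {3,4,5,6,7,8,9,10}
final: {3,4,5,6,7,8,9,10}; accept 1 not in set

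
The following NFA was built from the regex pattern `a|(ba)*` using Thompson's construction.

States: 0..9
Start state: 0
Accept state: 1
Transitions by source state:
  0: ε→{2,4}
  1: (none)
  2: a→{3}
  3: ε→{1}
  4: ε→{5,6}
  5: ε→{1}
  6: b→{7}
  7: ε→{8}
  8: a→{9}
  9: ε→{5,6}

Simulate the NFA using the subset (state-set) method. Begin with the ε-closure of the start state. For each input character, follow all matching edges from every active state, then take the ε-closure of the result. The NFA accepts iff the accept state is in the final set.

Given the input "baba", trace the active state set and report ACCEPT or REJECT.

Answer: ACCEPT

Trace:
start: ε-closure({0}) = {0,1,2,4,5,6}
'b' @ 1: {7,8}
'a' @ 2: {1,5,6,9}  ✓accept
'b' @ 3: {7,8}
'a' @ 4: {1,5,6,9}  ✓accept
end set {1,5,6,9} — state 1 in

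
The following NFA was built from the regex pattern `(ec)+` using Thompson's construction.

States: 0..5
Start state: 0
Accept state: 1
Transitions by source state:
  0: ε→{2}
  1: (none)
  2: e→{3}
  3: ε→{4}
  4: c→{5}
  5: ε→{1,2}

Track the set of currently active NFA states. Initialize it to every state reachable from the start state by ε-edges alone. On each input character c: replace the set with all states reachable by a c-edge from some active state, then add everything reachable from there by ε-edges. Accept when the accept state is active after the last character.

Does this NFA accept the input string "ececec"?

initial (ε-close {0}): {0,2}
'e' @ 1: {3,4}
'c' @ 2: {1,2,5}  ✓accept
'e' @ 3: {3,4}
'c' @ 4: {1,2,5}  ✓accept
'e' @ 5: {3,4}
'c' @ 6: {1,2,5}  ✓accept
end set {1,2,5} — state 1 in

Answer: ACCEPT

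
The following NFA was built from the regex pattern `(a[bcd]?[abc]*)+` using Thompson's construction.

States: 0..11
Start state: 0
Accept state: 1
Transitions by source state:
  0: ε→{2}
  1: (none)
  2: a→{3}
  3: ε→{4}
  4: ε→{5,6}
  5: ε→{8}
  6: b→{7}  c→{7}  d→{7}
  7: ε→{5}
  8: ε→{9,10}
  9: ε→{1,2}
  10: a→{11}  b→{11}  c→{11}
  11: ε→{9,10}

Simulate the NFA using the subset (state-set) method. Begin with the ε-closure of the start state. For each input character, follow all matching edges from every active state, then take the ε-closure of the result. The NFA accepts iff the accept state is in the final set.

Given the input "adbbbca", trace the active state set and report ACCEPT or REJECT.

start: ε-closure({0}) = {0,2}
'a' @ 1: {1,2,3,4,5,6,8,9,10}  (accept∈set)
'd' @ 2: {1,2,5,7,8,9,10}  (accept∈set)
'b' @ 3: {1,2,9,10,11}  (accept∈set)
'b' @ 4: {1,2,9,10,11}  (accept∈set)
'b' @ 5: {1,2,9,10,11}  (accept∈set)
'c' @ 6: {1,2,9,10,11}  (accept∈set)
'a' @ 7: {1,2,3,4,5,6,8,9,10,11}  (accept∈set)
final: {1,2,3,4,5,6,8,9,10,11}; accept 1 in set

Answer: ACCEPT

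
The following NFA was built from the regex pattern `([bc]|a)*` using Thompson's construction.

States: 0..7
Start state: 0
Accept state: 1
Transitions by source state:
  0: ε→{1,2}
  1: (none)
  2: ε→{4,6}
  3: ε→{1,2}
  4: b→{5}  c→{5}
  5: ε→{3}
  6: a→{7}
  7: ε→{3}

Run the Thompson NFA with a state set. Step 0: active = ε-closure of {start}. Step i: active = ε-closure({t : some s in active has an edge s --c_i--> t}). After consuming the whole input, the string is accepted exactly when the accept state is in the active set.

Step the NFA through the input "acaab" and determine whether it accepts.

S₀ = ε-closure({0}) = {0,1,2,4,6}
'a' @ 1: {1,2,3,4,6,7}  ✓accept
'c' @ 2: {1,2,3,4,5,6}  ✓accept
'a' @ 3: {1,2,3,4,6,7}  ✓accept
'a' @ 4: {1,2,3,4,6,7}  ✓accept
'b' @ 5: {1,2,3,4,5,6}  ✓accept
end set {1,2,3,4,5,6} — state 1 in

Answer: ACCEPT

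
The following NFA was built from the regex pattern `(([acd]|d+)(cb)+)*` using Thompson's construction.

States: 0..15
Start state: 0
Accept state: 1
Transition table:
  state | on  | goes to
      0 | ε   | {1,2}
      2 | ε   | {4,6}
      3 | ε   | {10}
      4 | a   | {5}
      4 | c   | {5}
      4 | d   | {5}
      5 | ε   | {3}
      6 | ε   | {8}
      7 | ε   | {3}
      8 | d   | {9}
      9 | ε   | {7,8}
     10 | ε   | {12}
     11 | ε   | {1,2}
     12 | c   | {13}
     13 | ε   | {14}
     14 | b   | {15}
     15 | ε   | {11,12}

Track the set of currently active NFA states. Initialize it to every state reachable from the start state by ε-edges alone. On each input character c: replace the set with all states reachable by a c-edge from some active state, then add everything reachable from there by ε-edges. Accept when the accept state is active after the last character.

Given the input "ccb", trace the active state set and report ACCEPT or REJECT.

start: ε-closure({0}) = {0,1,2,4,6,8}
'c' @ 1: {3,5,10,12}
'c' @ 2: {13,14}
'b' @ 3: {1,2,4,6,8,11,12,15}  ✓accept
end set {1,2,4,6,8,11,12,15} — state 1 in

Answer: ACCEPT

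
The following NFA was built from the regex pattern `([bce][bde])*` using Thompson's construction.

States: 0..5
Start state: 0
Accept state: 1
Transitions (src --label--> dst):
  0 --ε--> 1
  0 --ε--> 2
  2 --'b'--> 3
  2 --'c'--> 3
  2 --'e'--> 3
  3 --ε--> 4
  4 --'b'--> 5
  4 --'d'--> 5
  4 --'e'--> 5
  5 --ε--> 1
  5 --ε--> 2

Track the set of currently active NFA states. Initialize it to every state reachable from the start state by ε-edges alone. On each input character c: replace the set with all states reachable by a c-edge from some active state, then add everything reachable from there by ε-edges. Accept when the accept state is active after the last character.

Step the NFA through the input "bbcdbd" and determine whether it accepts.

Answer: ACCEPT

Derivation:
initial (ε-close {0}): {0,1,2}
'b' @ 1: {3,4}
'b' @ 2: {1,2,5}  (accept∈set)
'c' @ 3: {3,4}
'd' @ 4: {1,2,5}  (accept∈set)
'b' @ 5: {3,4}
'd' @ 6: {1,2,5}  (accept∈set)
after full input: {1,2,5}  (accept=1 in)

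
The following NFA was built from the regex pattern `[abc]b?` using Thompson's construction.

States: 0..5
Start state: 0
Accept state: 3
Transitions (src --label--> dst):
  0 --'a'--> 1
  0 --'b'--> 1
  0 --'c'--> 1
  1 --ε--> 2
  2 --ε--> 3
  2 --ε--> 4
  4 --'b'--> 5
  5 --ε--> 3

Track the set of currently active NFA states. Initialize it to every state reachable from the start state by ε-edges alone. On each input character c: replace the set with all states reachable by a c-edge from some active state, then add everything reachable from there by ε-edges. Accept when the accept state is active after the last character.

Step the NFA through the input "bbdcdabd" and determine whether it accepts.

start: ε-closure({0}) = {0}
'b' @ 1: {1,2,3,4}  [accepting]
'b' @ 2: {3,5}  [accepting]
'd' @ 3: {}  — state set empty
rest 'cdabd' ignored (set empty)
after full input: {}  (accept=3 not in)

Answer: REJECT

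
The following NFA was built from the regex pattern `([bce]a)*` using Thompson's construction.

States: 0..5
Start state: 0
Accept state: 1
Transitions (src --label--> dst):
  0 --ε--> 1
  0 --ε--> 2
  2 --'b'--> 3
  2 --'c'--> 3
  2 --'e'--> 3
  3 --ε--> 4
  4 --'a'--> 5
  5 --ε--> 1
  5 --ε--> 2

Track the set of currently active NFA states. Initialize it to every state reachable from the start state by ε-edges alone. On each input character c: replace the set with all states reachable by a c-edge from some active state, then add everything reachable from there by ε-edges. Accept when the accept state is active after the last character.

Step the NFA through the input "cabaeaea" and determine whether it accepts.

Answer: ACCEPT

Steps:
initial (ε-close {0}): {0,1,2}
'c' @ 1: {3,4}
'a' @ 2: {1,2,5}  ✓accept
'b' @ 3: {3,4}
'a' @ 4: {1,2,5}  ✓accept
'e' @ 5: {3,4}
'a' @ 6: {1,2,5}  ✓accept
'e' @ 7: {3,4}
'a' @ 8: {1,2,5}  ✓accept
after full input: {1,2,5}  (accept=1 in)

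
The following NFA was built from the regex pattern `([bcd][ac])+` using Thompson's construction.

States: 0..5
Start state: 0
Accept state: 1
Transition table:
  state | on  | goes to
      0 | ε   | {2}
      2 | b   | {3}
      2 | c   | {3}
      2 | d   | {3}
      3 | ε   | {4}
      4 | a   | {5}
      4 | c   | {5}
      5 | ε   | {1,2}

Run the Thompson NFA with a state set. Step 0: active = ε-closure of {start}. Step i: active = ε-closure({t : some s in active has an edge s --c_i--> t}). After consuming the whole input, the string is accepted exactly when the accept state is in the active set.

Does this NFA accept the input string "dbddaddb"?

S₀ = ε-closure({0}) = {0,2}
'd' @ 1: {3,4}
'b' @ 2: {}  — dead — no transitions
rest 'ddaddb' ignored (set empty)
end set {} — state 1 not in

Answer: REJECT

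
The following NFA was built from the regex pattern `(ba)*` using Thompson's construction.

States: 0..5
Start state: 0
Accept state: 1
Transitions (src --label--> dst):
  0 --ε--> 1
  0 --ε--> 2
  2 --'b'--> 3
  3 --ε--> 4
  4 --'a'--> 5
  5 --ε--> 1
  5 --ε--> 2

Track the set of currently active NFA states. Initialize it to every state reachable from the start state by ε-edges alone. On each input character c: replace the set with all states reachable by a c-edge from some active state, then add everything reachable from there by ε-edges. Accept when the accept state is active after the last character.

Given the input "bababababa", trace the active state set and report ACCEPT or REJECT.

Answer: ACCEPT

Trace:
initial (ε-close {0}): {0,1,2}
'b' @ 1: {3,4}
'a' @ 2: {1,2,5}  (accept∈set)
'b' @ 3: {3,4}
'a' @ 4: {1,2,5}  (accept∈set)
'b' @ 5: {3,4}
'a' @ 6: {1,2,5}  (accept∈set)
'b' @ 7: {3,4}
'a' @ 8: {1,2,5}  (accept∈set)
'b' @ 9: {3,4}
'a' @ 10: {1,2,5}  (accept∈set)
final: {1,2,5}; accept 1 in set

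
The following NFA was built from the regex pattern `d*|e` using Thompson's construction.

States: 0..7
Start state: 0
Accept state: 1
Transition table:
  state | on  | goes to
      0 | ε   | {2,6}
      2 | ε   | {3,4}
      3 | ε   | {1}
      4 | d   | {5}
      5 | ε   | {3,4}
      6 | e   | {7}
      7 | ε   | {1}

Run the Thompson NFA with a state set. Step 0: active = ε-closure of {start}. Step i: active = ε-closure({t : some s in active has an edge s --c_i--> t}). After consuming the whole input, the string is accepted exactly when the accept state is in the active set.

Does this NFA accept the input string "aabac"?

S₀ = ε-closure({0}) = {0,1,2,3,4,6}
'a' @ 1: {}  — no active states
rest 'abac' ignored (set empty)
end set {} — state 1 not in

Answer: REJECT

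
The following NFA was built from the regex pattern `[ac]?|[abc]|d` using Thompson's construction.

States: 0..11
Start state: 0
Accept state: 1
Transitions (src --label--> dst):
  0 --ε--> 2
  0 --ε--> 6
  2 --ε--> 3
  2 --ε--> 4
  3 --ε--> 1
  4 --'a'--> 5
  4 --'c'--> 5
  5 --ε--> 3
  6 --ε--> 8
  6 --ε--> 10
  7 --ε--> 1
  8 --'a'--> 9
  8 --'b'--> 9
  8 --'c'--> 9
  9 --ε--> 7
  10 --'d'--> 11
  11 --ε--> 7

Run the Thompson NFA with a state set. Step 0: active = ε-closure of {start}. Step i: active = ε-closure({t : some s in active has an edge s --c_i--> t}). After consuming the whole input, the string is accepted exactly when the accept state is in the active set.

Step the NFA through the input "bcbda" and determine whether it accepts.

initial (ε-close {0}): {0,1,2,3,4,6,8,10}
'b' @ 1: {1,7,9}  [accepting]
'c' @ 2: {}  — no active states
rest 'bda' ignored (set empty)
final: {}; accept 1 not in set

Answer: REJECT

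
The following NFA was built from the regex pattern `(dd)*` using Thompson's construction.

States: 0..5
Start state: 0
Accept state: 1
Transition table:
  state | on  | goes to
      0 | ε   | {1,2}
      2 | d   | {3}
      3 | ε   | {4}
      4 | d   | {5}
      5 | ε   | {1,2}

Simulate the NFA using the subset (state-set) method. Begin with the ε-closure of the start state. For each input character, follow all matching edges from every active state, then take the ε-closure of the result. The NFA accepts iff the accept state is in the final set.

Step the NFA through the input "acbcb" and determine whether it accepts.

Answer: REJECT

Steps:
start: ε-closure({0}) = {0,1,2}
'a' @ 1: {}  — state set empty
rest 'cbcb' ignored (set empty)
end set {} — state 1 not in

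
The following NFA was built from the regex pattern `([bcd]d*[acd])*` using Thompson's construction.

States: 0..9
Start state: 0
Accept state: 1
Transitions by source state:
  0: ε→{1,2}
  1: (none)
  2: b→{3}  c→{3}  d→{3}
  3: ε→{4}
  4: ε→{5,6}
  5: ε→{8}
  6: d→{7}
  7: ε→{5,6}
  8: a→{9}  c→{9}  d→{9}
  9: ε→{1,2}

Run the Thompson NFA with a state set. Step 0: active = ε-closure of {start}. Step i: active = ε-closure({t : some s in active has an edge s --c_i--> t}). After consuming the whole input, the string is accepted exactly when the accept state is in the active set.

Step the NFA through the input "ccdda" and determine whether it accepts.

S₀ = ε-closure({0}) = {0,1,2}
'c' @ 1: {3,4,5,6,8}
'c' @ 2: {1,2,9}  (accept∈set)
'd' @ 3: {3,4,5,6,8}
'd' @ 4: {1,2,5,6,7,8,9}  (accept∈set)
'a' @ 5: {1,2,9}  (accept∈set)
after full input: {1,2,9}  (accept=1 in)

Answer: ACCEPT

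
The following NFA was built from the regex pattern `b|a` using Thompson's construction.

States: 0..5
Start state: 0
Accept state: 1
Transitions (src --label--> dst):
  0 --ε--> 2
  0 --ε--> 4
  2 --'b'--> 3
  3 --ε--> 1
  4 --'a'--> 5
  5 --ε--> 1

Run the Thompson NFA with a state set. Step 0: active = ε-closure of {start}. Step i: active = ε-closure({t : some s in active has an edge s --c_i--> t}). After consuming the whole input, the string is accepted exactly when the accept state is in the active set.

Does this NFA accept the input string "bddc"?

Answer: REJECT

Steps:
start: ε-closure({0}) = {0,2,4}
'b' @ 1: {1,3}  (accept∈set)
'd' @ 2: {}  — dead — no transitions
rest 'dc' ignored (set empty)
end set {} — state 1 not in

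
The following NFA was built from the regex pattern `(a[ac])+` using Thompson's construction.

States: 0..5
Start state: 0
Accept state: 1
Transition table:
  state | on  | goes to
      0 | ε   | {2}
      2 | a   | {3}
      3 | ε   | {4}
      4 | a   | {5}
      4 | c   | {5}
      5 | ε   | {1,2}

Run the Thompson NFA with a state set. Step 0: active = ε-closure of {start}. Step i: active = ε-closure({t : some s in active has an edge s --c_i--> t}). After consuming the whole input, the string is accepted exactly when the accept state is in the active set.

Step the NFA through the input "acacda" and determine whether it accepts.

Answer: REJECT

Trace:
S₀ = ε-closure({0}) = {0,2}
'a' @ 1: {3,4}
'c' @ 2: {1,2,5}  [accepting]
'a' @ 3: {3,4}
'c' @ 4: {1,2,5}  [accepting]
'd' @ 5: {}  — state set empty
rest 'a' ignored (set empty)
end set {} — state 1 not in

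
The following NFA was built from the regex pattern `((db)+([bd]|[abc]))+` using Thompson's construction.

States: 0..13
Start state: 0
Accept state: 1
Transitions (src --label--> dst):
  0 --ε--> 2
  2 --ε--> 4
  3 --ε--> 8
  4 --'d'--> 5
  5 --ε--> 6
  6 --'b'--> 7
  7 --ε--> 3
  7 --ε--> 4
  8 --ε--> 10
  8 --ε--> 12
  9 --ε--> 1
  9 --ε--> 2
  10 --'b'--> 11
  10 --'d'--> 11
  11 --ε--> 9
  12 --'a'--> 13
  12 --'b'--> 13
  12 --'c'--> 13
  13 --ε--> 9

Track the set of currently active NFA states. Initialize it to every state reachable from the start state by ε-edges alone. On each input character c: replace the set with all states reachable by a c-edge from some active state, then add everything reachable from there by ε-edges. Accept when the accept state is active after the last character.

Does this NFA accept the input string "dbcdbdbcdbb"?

S₀ = ε-closure({0}) = {0,2,4}
'd' @ 1: {5,6}
'b' @ 2: {3,4,7,8,10,12}
'c' @ 3: {1,2,4,9,13}  [accepting]
'd' @ 4: {5,6}
'b' @ 5: {3,4,7,8,10,12}
'd' @ 6: {1,2,4,5,6,9,11}  [accepting]
'b' @ 7: {3,4,7,8,10,12}
'c' @ 8: {1,2,4,9,13}  [accepting]
'd' @ 9: {5,6}
'b' @ 10: {3,4,7,8,10,12}
'b' @ 11: {1,2,4,9,11,13}  [accepting]
after full input: {1,2,4,9,11,13}  (accept=1 in)

Answer: ACCEPT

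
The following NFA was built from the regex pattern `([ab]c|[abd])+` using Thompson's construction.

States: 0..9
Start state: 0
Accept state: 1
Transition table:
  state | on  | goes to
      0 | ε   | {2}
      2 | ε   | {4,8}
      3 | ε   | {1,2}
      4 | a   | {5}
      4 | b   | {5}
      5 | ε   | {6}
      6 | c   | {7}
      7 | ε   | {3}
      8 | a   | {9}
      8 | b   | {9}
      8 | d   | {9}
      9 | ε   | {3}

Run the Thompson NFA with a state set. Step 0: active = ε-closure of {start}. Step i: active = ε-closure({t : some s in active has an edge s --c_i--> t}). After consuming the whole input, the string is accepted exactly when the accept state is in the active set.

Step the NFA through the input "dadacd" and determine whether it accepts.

Answer: ACCEPT

Steps:
start: ε-closure({0}) = {0,2,4,8}
'd' @ 1: {1,2,3,4,8,9}  (accept∈set)
'a' @ 2: {1,2,3,4,5,6,8,9}  (accept∈set)
'd' @ 3: {1,2,3,4,8,9}  (accept∈set)
'a' @ 4: {1,2,3,4,5,6,8,9}  (accept∈set)
'c' @ 5: {1,2,3,4,7,8}  (accept∈set)
'd' @ 6: {1,2,3,4,8,9}  (accept∈set)
after full input: {1,2,3,4,8,9}  (accept=1 in)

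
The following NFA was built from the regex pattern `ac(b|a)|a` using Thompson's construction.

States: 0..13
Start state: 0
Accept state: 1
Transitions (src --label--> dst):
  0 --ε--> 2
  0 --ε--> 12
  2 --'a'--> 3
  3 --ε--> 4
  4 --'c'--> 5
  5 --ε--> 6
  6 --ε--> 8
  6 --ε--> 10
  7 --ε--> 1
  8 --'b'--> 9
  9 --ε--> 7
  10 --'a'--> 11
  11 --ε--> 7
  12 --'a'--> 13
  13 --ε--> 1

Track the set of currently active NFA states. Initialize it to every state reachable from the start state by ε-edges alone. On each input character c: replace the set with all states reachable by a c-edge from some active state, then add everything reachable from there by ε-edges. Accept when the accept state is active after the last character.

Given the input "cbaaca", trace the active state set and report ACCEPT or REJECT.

Answer: REJECT

Steps:
S₀ = ε-closure({0}) = {0,2,12}
'c' @ 1: {}  — no active states
rest 'baaca' ignored (set empty)
after full input: {}  (accept=1 not in)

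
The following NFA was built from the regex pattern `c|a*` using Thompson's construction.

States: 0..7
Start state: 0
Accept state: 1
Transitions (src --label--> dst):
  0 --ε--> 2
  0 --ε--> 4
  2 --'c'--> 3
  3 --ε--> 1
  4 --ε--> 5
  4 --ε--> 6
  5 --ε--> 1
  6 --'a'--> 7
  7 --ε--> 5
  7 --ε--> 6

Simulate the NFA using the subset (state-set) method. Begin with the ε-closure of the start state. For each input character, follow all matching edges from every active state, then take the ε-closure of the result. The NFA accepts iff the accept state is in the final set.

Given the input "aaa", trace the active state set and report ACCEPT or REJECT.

S₀ = ε-closure({0}) = {0,1,2,4,5,6}
'a' @ 1: {1,5,6,7}  ✓accept
'a' @ 2: {1,5,6,7}  ✓accept
'a' @ 3: {1,5,6,7}  ✓accept
after full input: {1,5,6,7}  (accept=1 in)

Answer: ACCEPT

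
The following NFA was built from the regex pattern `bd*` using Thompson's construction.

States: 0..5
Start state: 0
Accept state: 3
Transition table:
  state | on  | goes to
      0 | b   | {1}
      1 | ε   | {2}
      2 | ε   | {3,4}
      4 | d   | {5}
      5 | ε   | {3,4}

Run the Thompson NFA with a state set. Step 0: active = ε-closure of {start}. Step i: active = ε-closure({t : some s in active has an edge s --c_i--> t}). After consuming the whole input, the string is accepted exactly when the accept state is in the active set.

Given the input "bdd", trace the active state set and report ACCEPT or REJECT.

initial (ε-close {0}): {0}
'b' @ 1: {1,2,3,4}  [accepting]
'd' @ 2: {3,4,5}  [accepting]
'd' @ 3: {3,4,5}  [accepting]
after full input: {3,4,5}  (accept=3 in)

Answer: ACCEPT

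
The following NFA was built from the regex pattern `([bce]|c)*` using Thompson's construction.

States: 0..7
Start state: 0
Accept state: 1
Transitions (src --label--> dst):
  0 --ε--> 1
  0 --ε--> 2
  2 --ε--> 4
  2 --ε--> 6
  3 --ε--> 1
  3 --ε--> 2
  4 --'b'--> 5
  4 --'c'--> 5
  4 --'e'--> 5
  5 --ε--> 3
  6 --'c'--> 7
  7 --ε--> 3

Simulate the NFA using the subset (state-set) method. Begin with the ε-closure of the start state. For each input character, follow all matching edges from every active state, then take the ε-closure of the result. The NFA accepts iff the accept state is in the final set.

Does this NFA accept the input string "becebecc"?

Answer: ACCEPT

Trace:
initial (ε-close {0}): {0,1,2,4,6}
'b' @ 1: {1,2,3,4,5,6}  ✓accept
'e' @ 2: {1,2,3,4,5,6}  ✓accept
'c' @ 3: {1,2,3,4,5,6,7}  ✓accept
'e' @ 4: {1,2,3,4,5,6}  ✓accept
'b' @ 5: {1,2,3,4,5,6}  ✓accept
'e' @ 6: {1,2,3,4,5,6}  ✓accept
'c' @ 7: {1,2,3,4,5,6,7}  ✓accept
'c' @ 8: {1,2,3,4,5,6,7}  ✓accept
end set {1,2,3,4,5,6,7} — state 1 in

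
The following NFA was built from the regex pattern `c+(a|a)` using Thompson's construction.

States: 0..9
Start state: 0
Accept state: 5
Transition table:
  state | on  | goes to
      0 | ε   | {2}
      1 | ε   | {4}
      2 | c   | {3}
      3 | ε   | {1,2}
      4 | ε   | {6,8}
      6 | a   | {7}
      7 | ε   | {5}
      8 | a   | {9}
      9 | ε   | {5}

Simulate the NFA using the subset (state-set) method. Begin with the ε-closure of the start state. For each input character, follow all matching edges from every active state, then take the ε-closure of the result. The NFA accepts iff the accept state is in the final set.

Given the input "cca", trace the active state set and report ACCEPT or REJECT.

initial (ε-close {0}): {0,2}
'c' @ 1: {1,2,3,4,6,8}
'c' @ 2: {1,2,3,4,6,8}
'a' @ 3: {5,7,9}  (accept∈set)
final: {5,7,9}; accept 5 in set

Answer: ACCEPT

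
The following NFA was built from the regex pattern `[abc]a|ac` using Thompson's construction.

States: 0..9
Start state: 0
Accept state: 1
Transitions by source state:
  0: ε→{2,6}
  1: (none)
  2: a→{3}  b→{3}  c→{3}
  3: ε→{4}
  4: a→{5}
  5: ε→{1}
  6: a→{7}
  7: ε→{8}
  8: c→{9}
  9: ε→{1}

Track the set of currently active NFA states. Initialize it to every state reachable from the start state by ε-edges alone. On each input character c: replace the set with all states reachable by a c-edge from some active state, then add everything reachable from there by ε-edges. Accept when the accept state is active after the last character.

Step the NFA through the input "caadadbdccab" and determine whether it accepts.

start: ε-closure({0}) = {0,2,6}
'c' @ 1: {3,4}
'a' @ 2: {1,5}  ✓accept
'a' @ 3: {}  — state set empty
rest 'dadbdccab' ignored (set empty)
end set {} — state 1 not in

Answer: REJECT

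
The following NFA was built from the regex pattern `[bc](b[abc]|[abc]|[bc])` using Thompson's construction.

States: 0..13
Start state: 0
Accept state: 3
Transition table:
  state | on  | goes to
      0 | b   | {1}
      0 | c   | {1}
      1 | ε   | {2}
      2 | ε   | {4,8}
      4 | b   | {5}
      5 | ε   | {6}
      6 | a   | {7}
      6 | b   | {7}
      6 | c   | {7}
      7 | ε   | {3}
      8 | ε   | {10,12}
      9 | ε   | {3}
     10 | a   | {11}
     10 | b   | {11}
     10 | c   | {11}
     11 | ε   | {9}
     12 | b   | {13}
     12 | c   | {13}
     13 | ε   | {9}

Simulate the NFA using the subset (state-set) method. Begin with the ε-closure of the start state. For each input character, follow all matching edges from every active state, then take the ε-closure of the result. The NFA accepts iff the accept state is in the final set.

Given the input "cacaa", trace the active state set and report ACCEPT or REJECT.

Answer: REJECT

Trace:
initial (ε-close {0}): {0}
'c' @ 1: {1,2,4,8,10,12}
'a' @ 2: {3,9,11}  ✓accept
'c' @ 3: {}  — no active states
rest 'aa' ignored (set empty)
final: {}; accept 3 not in set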